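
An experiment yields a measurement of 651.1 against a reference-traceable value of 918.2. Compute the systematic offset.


Systematic error = measured - true
= 651.1 - 918.2
= -267.1000

-267.1000


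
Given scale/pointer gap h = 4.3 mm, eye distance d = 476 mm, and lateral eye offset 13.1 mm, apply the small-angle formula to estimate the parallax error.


error = h * offset / d
= 4.3 * 13.1 / 476
= 0.1183

0.1183


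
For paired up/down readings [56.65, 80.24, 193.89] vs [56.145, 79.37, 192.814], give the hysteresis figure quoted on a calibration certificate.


|56.65 - 56.145| = 0.5050
|80.24 - 79.37| = 0.8700
|193.89 - 192.814| = 1.0760
hysteresis = max(diffs) = 1.0760

1.0760


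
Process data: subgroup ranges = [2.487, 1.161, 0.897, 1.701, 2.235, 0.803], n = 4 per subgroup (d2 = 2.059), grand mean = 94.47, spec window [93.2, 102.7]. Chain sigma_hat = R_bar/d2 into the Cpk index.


R_bar = (2.487 + 1.161 + 0.897 + 1.701 + 2.235 + 0.803) / 6 = 1.5473333
sigma = R_bar / d2 = 1.5473333 / 2.059 = 0.75149747
Cp = (USL - LSL)/(6*sigma) = (102.7 - 93.2)/(6*0.75149747) = 2.1069
Cpu = (102.7 - 94.47)/(3*0.75149747) = 3.6505
Cpl = (94.47 - 93.2)/(3*0.75149747) = 0.5633
Cpk = min(Cpu, Cpl) = 0.5633

0.5633


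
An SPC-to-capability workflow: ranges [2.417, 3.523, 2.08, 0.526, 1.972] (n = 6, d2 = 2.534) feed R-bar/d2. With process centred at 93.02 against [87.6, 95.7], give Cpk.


R_bar = (2.417 + 3.523 + 2.08 + 0.526 + 1.972) / 5 = 2.1036
sigma = R_bar / d2 = 2.1036 / 2.534 = 0.83014996
Cp = (USL - LSL)/(6*sigma) = (95.7 - 87.6)/(6*0.83014996) = 1.6262
Cpu = (95.7 - 93.02)/(3*0.83014996) = 1.0761
Cpl = (93.02 - 87.6)/(3*0.83014996) = 2.1763
Cpk = min(Cpu, Cpl) = 1.0761

1.0761


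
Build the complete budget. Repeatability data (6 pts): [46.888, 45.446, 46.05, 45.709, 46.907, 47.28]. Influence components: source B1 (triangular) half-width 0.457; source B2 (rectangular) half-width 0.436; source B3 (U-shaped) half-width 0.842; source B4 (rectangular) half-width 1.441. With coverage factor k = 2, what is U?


mean = (46.888 + 45.446 + 46.05 + 45.709 + 46.907 + 47.28) / 6 = 46.38
s = sqrt(sum((x - mean)^2)/(n-1)) = 0.74529055
u_A = s / sqrt(n) = 0.74529055 / sqrt(6) = 0.30426359
u_B1 = 0.457 / sqrt(6) = 0.18656947
u_B2 = 0.436 / sqrt(3) = 0.25172472
u_B3 = 0.842 / sqrt(2) = 0.59538391
u_B4 = 1.441 / sqrt(3) = 0.83196174
uc = sqrt(0.30426359^2 + 0.18656947^2 + 0.25172472^2 + 0.59538391^2 + 0.83196174^2) = 1.1123813
U = k * uc = 2 * 1.1123813
U = 2.2248

2.2248


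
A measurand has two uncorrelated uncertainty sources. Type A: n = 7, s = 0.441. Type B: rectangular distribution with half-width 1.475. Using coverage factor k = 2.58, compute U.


u_A = s / sqrt(n) = 0.441 / sqrt(7) = 0.16668233
u_B = half_width / sqrt(3) = 1.475 / sqrt(3) = 0.85159165
uc = sqrt(u_A^2 + u_B^2) = sqrt(0.16668233^2 + 0.85159165^2) = 0.86775073
U = k * uc = 2.58 * 0.86775073
U = 2.2388

2.2388


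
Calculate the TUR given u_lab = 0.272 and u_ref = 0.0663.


TUR = u_lab / u_ref
= 0.272 / 0.0663
= 4.1026

4.1026


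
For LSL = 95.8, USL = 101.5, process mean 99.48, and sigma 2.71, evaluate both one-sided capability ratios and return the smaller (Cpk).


Cpu = (USL - mean) / (3*sigma) = (101.5 - 99.48) / (3*2.71) = 0.2485
Cpl = (mean - LSL) / (3*sigma) = (99.48 - 95.8) / (3*2.71) = 0.4526
Cpk = min(Cpu, Cpl) = 0.2485

0.2485


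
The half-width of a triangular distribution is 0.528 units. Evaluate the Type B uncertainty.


u_B = half_width / sqrt(6)
u_B = 0.528 / 2.4494897
u_B = 0.2156

0.2156


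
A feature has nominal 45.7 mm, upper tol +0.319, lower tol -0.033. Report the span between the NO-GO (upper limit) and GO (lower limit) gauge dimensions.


GO = nominal - lower_tol (smallest hole = maximum material condition)
GO = 45.7 - 0.033 = 45.667
NO-GO = nominal + upper_tol (largest hole = least material condition)
NO-GO = 45.7 + 0.319 = 46.019
spread = NO-GO - GO = 46.019 - 45.667 = 0.3520

0.3520


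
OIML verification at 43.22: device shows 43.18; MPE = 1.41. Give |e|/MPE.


e = indication - reference = 43.18 - 43.22 = -0.0400
|e| = 0.0400
ratio = |e| / MPE = 0.0400 / 1.41
ratio = 0.0284

0.0284


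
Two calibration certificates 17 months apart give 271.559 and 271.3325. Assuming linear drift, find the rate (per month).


rate = (v2 - v1) / months
= (271.3325 - 271.559) / 17
= -0.2265 / 17
= -0.0133

-0.0133


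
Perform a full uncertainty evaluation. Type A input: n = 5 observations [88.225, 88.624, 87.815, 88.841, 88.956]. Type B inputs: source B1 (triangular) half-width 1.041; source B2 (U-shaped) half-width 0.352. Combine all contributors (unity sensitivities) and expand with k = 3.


mean = (88.225 + 88.624 + 87.815 + 88.841 + 88.956) / 5 = 88.4922
s = sqrt(sum((x - mean)^2)/(n-1)) = 0.47014328
u_A = s / sqrt(n) = 0.47014328 / sqrt(5) = 0.21025447
u_B1 = 1.041 / sqrt(6) = 0.42498647
u_B2 = 0.352 / sqrt(2) = 0.24890159
uc = sqrt(0.21025447^2 + 0.42498647^2 + 0.24890159^2) = 0.53551138
U = k * uc = 3 * 0.53551138
U = 1.6065

1.6065


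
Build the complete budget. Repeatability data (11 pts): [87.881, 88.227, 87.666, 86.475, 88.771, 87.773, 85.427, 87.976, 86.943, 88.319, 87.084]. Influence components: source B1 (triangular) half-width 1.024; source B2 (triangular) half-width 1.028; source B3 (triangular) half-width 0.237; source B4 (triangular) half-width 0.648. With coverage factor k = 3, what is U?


mean = (87.881 + 88.227 + 87.666 + 86.475 + 88.771 + 87.773 + 85.427 + 87.976 + 86.943 + 88.319 + 87.084) / 11 = 87.50381818
s = sqrt(sum((x - mean)^2)/(n-1)) = 0.95496867
u_A = s / sqrt(n) = 0.95496867 / sqrt(11) = 0.28793389
u_B1 = 1.024 / sqrt(6) = 0.41804625
u_B2 = 1.028 / sqrt(6) = 0.41967924
u_B3 = 0.237 / sqrt(6) = 0.096754845
u_B4 = 0.648 / sqrt(6) = 0.26454489
uc = sqrt(0.28793389^2 + 0.41804625^2 + 0.41967924^2 + 0.096754845^2 + 0.26454489^2) = 0.71634123
U = k * uc = 3 * 0.71634123
U = 2.1490

2.1490


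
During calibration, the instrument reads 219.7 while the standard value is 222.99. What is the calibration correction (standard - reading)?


Correction = standard - reading
= 222.99 - 219.7
= 3.2900

3.2900


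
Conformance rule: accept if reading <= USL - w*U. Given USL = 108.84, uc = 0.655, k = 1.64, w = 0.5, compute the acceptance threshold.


U = k * uc = 1.64 * 0.655 = 1.0742
guard band g = w * U = 0.5 * 1.0742 = 0.5371
AL = USL - g = 108.84 - 0.5371
AL = 108.3029

108.3029


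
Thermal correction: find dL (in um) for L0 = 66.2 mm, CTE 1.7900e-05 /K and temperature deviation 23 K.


dL = L * alpha * dT
= 66.2 * 1.7900e-05 * 23
= 0.0272545 mm
dL_um = 0.0272545 * 1000 = 27.2545 um

27.2545


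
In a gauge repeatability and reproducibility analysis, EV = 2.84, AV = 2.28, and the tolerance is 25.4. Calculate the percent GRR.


GRR = sqrt(EV^2 + AV^2) = sqrt(2.84^2 + 2.28^2) = 3.6419775
%GRR = GRR / tol * 100 = 3.6419775 / 25.4 * 100
%GRR = 14.3385

14.3385


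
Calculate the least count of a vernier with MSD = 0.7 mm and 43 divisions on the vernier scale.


LC = MSD / n_div
= 0.7 / 43
= 0.0163

0.0163


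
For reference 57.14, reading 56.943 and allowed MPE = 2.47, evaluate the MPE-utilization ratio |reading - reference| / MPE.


e = indication - reference = 56.943 - 57.14 = -0.1970
|e| = 0.1970
ratio = |e| / MPE = 0.1970 / 2.47
ratio = 0.0798

0.0798


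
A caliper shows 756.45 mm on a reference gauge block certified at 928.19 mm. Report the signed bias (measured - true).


Systematic error = measured - true
= 756.45 - 928.19
= -171.7400

-171.7400


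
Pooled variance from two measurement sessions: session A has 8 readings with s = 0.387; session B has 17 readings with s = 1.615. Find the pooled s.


s_p = sqrt(((n1-1)*s1^2 + (n2-1)*s2^2) / (n1+n2-2))
numerator = (8-1)*0.387^2 + (17-1)*1.615^2 = 1.048383 + 41.7316 = 42.779983
denominator = 8 + 17 - 2 = 23
s_p^2 = 42.779983 / 23 = 1.8599993
s_p = sqrt(1.8599993) = 1.3638

1.3638


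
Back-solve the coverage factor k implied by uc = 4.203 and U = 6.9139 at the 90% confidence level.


k = U / uc
k = 6.9139 / 4.203
k = 1.645

1.645


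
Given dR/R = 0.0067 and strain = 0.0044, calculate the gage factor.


GF = (dR/R) / epsilon
= 0.0067 / 0.0044
= 1.5227

1.5227


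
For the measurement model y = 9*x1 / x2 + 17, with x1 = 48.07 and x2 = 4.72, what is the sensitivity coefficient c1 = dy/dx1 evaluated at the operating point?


y = 9*x1 / x2 + 17
dy/dx1 = 9/x2
Evaluate at x2 = 4.72: c1 = 9 / 4.72
c1 = 1.9068

1.9068


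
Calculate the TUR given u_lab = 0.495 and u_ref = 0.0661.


TUR = u_lab / u_ref
= 0.495 / 0.0661
= 7.4887

7.4887


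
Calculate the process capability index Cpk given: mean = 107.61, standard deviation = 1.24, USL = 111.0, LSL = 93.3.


Cpu = (USL - mean) / (3*sigma) = (111.0 - 107.61) / (3*1.24) = 0.9113
Cpl = (mean - LSL) / (3*sigma) = (107.61 - 93.3) / (3*1.24) = 3.8468
Cpk = min(Cpu, Cpl) = 0.9113

0.9113


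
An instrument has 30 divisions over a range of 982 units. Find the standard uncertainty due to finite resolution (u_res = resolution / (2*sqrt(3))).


resolution = range / divisions
resolution = 982 / 30 = 32.733333
u_res = resolution / (2*sqrt(3))
u_res = 32.733333 / 3.4641016
u_res = 9.4493

9.4493


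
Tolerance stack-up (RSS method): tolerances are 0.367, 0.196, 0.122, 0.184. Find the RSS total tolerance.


RSS = sqrt(0.367^2 + 0.196^2 + 0.122^2 + 0.184^2)
= sqrt(0.221845)
= 0.4710

0.4710


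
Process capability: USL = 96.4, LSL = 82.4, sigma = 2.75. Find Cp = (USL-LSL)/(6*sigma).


Cp = (USL - LSL) / (6 * sigma)
= (96.4 - 82.4) / (6 * 2.75)
= 14.0000 / 16.5000
= 0.8485

0.8485


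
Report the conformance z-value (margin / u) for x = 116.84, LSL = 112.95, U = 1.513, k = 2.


u = U / k = 1.513 / 2 = 0.7565
margin = |LSL - x| = |112.95 - 116.84| = 3.89
z = margin / u = 3.89 / 0.7565
z = 5.1421

5.1421


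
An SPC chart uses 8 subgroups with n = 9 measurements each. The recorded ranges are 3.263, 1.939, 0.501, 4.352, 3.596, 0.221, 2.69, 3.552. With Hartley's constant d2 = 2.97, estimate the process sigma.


R_bar = (3.263 + 1.939 + 0.501 + 4.352 + 3.596 + 0.221 + 2.69 + 3.552) / 8
R_bar = 20.114 / 8 = 2.51425
sigma_hat = R_bar / d2 = 2.51425 / 2.97 = 0.8465

0.8465


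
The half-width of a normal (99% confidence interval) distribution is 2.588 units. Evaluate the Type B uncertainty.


u_B = half_width / 2.576
u_B = 2.588 / 2.576
u_B = 1.0047

1.0047


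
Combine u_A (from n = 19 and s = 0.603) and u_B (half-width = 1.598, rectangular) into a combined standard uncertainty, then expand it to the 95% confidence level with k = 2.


u_A = s / sqrt(n) = 0.603 / sqrt(19) = 0.13833769
u_B = half_width / sqrt(3) = 1.598 / sqrt(3) = 0.92260573
uc = sqrt(u_A^2 + u_B^2) = sqrt(0.13833769^2 + 0.92260573^2) = 0.93291942
U = k * uc = 2 * 0.93291942
U = 1.8658

1.8658


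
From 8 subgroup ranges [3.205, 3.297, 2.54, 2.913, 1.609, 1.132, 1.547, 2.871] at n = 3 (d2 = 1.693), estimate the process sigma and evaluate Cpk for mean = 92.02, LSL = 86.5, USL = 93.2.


R_bar = (3.205 + 3.297 + 2.54 + 2.913 + 1.609 + 1.132 + 1.547 + 2.871) / 8 = 2.38925
sigma = R_bar / d2 = 2.38925 / 1.693 = 1.4112522
Cp = (USL - LSL)/(6*sigma) = (93.2 - 86.5)/(6*1.4112522) = 0.7913
Cpu = (93.2 - 92.02)/(3*1.4112522) = 0.2787
Cpl = (92.02 - 86.5)/(3*1.4112522) = 1.3038
Cpk = min(Cpu, Cpl) = 0.2787

0.2787


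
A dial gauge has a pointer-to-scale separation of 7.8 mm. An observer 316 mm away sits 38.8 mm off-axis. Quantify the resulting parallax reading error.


error = h * offset / d
= 7.8 * 38.8 / 316
= 0.9577

0.9577


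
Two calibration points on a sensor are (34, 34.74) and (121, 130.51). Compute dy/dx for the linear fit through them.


slope = (y2 - y1) / (x2 - x1)
= (130.51 - 34.74) / (121 - 34)
= 95.7700 / 87
= 1.1008

1.1008


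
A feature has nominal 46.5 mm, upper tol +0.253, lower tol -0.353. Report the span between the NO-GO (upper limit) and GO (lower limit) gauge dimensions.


GO = nominal - lower_tol (smallest hole = maximum material condition)
GO = 46.5 - 0.353 = 46.147
NO-GO = nominal + upper_tol (largest hole = least material condition)
NO-GO = 46.5 + 0.253 = 46.753
spread = NO-GO - GO = 46.753 - 46.147 = 0.6060

0.6060


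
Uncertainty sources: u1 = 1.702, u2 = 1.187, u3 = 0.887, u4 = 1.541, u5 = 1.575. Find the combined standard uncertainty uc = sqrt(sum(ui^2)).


uc = sqrt(1.702^2 + 1.187^2 + 0.887^2 + 1.541^2 + 1.575^2)
uc = sqrt(9.947848)
uc = 3.1540

3.1540


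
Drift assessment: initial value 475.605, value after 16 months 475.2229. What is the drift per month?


rate = (v2 - v1) / months
= (475.2229 - 475.605) / 16
= -0.3821 / 16
= -0.0239

-0.0239


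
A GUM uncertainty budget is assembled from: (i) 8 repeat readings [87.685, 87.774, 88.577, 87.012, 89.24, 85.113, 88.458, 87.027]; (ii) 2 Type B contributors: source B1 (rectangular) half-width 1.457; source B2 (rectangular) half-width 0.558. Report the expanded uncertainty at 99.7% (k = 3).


mean = (87.685 + 87.774 + 88.577 + 87.012 + 89.24 + 85.113 + 88.458 + 87.027) / 8 = 87.61075
s = sqrt(sum((x - mean)^2)/(n-1)) = 1.2692017
u_A = s / sqrt(n) = 1.2692017 / sqrt(8) = 0.44873056
u_B1 = 1.457 / sqrt(3) = 0.84119934
u_B2 = 0.558 / sqrt(3) = 0.32216145
uc = sqrt(0.44873056^2 + 0.84119934^2 + 0.32216145^2) = 1.0063615
U = k * uc = 3 * 1.0063615
U = 3.0191

3.0191


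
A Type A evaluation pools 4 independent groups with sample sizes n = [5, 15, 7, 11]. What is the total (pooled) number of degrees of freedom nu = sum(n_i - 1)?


nu = sum_i (n_i - 1)
nu = ((5 - 1) + (15 - 1) + (7 - 1) + (11 - 1))
nu = 4 + 14 + 6 + 10
nu = 34

34


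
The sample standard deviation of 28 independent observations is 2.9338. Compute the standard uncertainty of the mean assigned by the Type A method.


u_A = s / sqrt(n)
u_A = 2.9338 / sqrt(28)
u_A = 2.9338 / 5.2915026
u_A = 0.5544

0.5544


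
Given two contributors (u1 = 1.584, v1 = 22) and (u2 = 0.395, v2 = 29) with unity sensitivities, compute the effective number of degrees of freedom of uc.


uc = sqrt(u1^2 + u2^2) = sqrt(1.584^2 + 0.395^2) = 1.6325076
v_eff = uc^4 / (u1^4/v1 + u2^4/v2)
= 1.6325076^4 / (1.584^4/22 + 0.395^4/29)
= 7.1026571 / 0.28699226
v_eff = 24.7486

24.7486


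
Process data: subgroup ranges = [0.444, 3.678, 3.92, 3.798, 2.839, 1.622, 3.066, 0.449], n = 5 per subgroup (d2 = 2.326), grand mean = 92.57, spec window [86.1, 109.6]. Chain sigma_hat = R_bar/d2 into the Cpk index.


R_bar = (0.444 + 3.678 + 3.92 + 3.798 + 2.839 + 1.622 + 3.066 + 0.449) / 8 = 2.477
sigma = R_bar / d2 = 2.477 / 2.326 = 1.0649183
Cp = (USL - LSL)/(6*sigma) = (109.6 - 86.1)/(6*1.0649183) = 3.6779
Cpu = (109.6 - 92.57)/(3*1.0649183) = 5.3306
Cpl = (92.57 - 86.1)/(3*1.0649183) = 2.0252
Cpk = min(Cpu, Cpl) = 2.0252

2.0252


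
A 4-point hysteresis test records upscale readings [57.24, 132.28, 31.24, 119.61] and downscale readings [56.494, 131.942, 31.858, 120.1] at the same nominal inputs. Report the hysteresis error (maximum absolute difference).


|57.24 - 56.494| = 0.7460
|132.28 - 131.942| = 0.3380
|31.24 - 31.858| = 0.6180
|119.61 - 120.1| = 0.4900
hysteresis = max(diffs) = 0.7460

0.7460


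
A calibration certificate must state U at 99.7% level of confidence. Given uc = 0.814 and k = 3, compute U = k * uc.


U = k * uc
U = 3 * 0.814
U = 2.4420

2.4420


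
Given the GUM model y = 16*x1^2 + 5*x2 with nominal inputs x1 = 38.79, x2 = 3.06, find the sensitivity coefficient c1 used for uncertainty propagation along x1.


y = 16*x1^2 + 5*x2
dy/dx1 = 2*16*x1
Evaluate at x1 = 38.79: c1 = 32 * 38.79
c1 = 1241.2800

1241.2800


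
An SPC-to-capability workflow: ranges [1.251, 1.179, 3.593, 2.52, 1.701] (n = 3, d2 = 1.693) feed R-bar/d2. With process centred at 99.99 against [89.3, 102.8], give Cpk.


R_bar = (1.251 + 1.179 + 3.593 + 2.52 + 1.701) / 5 = 2.0488
sigma = R_bar / d2 = 2.0488 / 1.693 = 1.2101595
Cp = (USL - LSL)/(6*sigma) = (102.8 - 89.3)/(6*1.2101595) = 1.8593
Cpu = (102.8 - 99.99)/(3*1.2101595) = 0.7740
Cpl = (99.99 - 89.3)/(3*1.2101595) = 2.9445
Cpk = min(Cpu, Cpl) = 0.7740

0.7740


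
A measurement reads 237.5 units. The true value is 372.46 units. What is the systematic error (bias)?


Systematic error = measured - true
= 237.5 - 372.46
= -134.9600

-134.9600


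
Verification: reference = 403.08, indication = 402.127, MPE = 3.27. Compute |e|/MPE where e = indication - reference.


e = indication - reference = 402.127 - 403.08 = -0.9530
|e| = 0.9530
ratio = |e| / MPE = 0.9530 / 3.27
ratio = 0.2914

0.2914


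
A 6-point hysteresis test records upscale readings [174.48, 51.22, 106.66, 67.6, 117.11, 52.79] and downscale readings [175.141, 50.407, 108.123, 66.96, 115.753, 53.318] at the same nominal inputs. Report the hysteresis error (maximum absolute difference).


|174.48 - 175.141| = 0.6610
|51.22 - 50.407| = 0.8130
|106.66 - 108.123| = 1.4630
|67.6 - 66.96| = 0.6400
|117.11 - 115.753| = 1.3570
|52.79 - 53.318| = 0.5280
hysteresis = max(diffs) = 1.4630

1.4630


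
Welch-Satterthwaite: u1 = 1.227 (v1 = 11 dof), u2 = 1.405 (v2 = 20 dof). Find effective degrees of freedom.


uc = sqrt(u1^2 + u2^2) = sqrt(1.227^2 + 1.405^2) = 1.8653563
v_eff = uc^4 / (u1^4/v1 + u2^4/v2)
= 1.8653563^4 / (1.227^4/11 + 1.405^4/20)
= 12.107297 / 0.40089488
v_eff = 30.2007

30.2007


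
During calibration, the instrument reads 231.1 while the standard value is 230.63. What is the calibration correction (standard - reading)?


Correction = standard - reading
= 230.63 - 231.1
= -0.4700

-0.4700


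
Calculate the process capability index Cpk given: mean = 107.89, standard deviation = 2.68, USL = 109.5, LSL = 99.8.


Cpu = (USL - mean) / (3*sigma) = (109.5 - 107.89) / (3*2.68) = 0.2002
Cpl = (mean - LSL) / (3*sigma) = (107.89 - 99.8) / (3*2.68) = 1.0062
Cpk = min(Cpu, Cpl) = 0.2002

0.2002


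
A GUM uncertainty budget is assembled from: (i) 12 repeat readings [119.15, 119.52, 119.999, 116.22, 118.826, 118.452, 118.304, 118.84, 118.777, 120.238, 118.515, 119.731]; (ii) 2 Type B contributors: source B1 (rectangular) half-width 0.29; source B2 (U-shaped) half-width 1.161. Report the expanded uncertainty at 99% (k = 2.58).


mean = (119.15 + 119.52 + 119.999 + 116.22 + 118.826 + 118.452 + 118.304 + 118.84 + 118.777 + 120.238 + 118.515 + 119.731) / 12 = 118.881
s = sqrt(sum((x - mean)^2)/(n-1)) = 1.0462889
u_A = s / sqrt(n) = 1.0462889 / sqrt(12) = 0.30203759
u_B1 = 0.29 / sqrt(3) = 0.16743158
u_B2 = 1.161 / sqrt(2) = 0.82095097
uc = sqrt(0.30203759^2 + 0.16743158^2 + 0.82095097^2) = 0.89062929
U = k * uc = 2.58 * 0.89062929
U = 2.2978

2.2978


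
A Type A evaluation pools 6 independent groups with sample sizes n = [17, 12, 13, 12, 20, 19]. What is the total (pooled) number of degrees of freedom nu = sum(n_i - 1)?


nu = sum_i (n_i - 1)
nu = ((17 - 1) + (12 - 1) + (13 - 1) + (12 - 1) + (20 - 1) + (19 - 1))
nu = 16 + 11 + 12 + 11 + 19 + 18
nu = 87

87


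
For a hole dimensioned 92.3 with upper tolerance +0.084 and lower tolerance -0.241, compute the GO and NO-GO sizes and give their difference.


GO = nominal - lower_tol (smallest hole = maximum material condition)
GO = 92.3 - 0.241 = 92.059
NO-GO = nominal + upper_tol (largest hole = least material condition)
NO-GO = 92.3 + 0.084 = 92.384
spread = NO-GO - GO = 92.384 - 92.059 = 0.3250

0.3250


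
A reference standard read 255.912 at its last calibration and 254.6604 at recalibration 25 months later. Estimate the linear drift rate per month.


rate = (v2 - v1) / months
= (254.6604 - 255.912) / 25
= -1.2516 / 25
= -0.0501

-0.0501


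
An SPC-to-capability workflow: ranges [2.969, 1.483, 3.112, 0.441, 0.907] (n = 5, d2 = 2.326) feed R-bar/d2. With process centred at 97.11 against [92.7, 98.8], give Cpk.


R_bar = (2.969 + 1.483 + 3.112 + 0.441 + 0.907) / 5 = 1.7824
sigma = R_bar / d2 = 1.7824 / 2.326 = 0.76629407
Cp = (USL - LSL)/(6*sigma) = (98.8 - 92.7)/(6*0.76629407) = 1.3267
Cpu = (98.8 - 97.11)/(3*0.76629407) = 0.7351
Cpl = (97.11 - 92.7)/(3*0.76629407) = 1.9183
Cpk = min(Cpu, Cpl) = 0.7351

0.7351


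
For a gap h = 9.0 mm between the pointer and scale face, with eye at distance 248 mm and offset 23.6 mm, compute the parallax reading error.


error = h * offset / d
= 9.0 * 23.6 / 248
= 0.8565

0.8565


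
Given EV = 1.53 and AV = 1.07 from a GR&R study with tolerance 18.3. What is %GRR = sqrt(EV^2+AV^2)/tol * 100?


GRR = sqrt(EV^2 + AV^2) = sqrt(1.53^2 + 1.07^2) = 1.8670297
%GRR = GRR / tol * 100 = 1.8670297 / 18.3 * 100
%GRR = 10.2023

10.2023


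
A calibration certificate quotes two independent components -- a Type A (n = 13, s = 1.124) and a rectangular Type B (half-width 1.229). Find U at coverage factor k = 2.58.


u_A = s / sqrt(n) = 1.124 / sqrt(13) = 0.31174151
u_B = half_width / sqrt(3) = 1.229 / sqrt(3) = 0.70956348
uc = sqrt(u_A^2 + u_B^2) = sqrt(0.31174151^2 + 0.70956348^2) = 0.77502458
U = k * uc = 2.58 * 0.77502458
U = 1.9996

1.9996


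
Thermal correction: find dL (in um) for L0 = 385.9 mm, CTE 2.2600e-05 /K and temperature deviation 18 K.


dL = L * alpha * dT
= 385.9 * 2.2600e-05 * 18
= 0.1569841 mm
dL_um = 0.1569841 * 1000 = 156.9841 um

156.9841


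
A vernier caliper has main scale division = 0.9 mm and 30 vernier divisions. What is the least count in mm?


LC = MSD / n_div
= 0.9 / 30
= 0.0300

0.0300


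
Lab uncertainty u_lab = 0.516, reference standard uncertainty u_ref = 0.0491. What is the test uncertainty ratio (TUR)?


TUR = u_lab / u_ref
= 0.516 / 0.0491
= 10.5092

10.5092


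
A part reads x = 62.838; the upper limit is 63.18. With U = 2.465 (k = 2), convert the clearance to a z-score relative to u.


u = U / k = 2.465 / 2 = 1.2325
margin = |USL - x| = |63.18 - 62.838| = 0.342
z = margin / u = 0.342 / 1.2325
z = 0.2775

0.2775


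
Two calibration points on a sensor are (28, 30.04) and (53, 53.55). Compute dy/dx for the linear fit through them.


slope = (y2 - y1) / (x2 - x1)
= (53.55 - 30.04) / (53 - 28)
= 23.5100 / 25
= 0.9404

0.9404


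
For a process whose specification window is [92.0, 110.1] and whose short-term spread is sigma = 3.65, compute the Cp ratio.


Cp = (USL - LSL) / (6 * sigma)
= (110.1 - 92.0) / (6 * 3.65)
= 18.1000 / 21.9000
= 0.8265

0.8265


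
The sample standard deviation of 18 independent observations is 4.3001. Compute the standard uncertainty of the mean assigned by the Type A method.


u_A = s / sqrt(n)
u_A = 4.3001 / sqrt(18)
u_A = 4.3001 / 4.2426407
u_A = 1.0135

1.0135


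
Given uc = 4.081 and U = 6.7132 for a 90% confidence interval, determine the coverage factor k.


k = U / uc
k = 6.7132 / 4.081
k = 1.645

1.645


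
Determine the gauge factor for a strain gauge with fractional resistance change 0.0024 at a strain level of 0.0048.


GF = (dR/R) / epsilon
= 0.0024 / 0.0048
= 0.5000

0.5000


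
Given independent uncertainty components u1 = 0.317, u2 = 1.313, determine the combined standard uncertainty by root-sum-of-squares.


uc = sqrt(0.317^2 + 1.313^2)
uc = sqrt(1.824458)
uc = 1.3507

1.3507


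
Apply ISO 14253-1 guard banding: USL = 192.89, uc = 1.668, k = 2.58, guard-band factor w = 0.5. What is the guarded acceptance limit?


U = k * uc = 2.58 * 1.668 = 4.30344
guard band g = w * U = 0.5 * 4.30344 = 2.15172
AL = USL - g = 192.89 - 2.15172
AL = 190.7383

190.7383


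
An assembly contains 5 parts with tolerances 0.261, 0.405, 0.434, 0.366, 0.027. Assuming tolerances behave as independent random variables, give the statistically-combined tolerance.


RSS = sqrt(0.261^2 + 0.405^2 + 0.434^2 + 0.366^2 + 0.027^2)
= sqrt(0.555187)
= 0.7451

0.7451


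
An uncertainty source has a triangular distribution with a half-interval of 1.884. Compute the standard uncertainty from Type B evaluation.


u_B = half_width / sqrt(6)
u_B = 1.884 / 2.4494897
u_B = 0.7691

0.7691


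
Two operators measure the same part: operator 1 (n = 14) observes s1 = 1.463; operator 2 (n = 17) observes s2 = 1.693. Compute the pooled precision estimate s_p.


s_p = sqrt(((n1-1)*s1^2 + (n2-1)*s2^2) / (n1+n2-2))
numerator = (14-1)*1.463^2 + (17-1)*1.693^2 = 27.824797 + 45.859984 = 73.684781
denominator = 14 + 17 - 2 = 29
s_p^2 = 73.684781 / 29 = 2.5408545
s_p = sqrt(2.5408545) = 1.5940

1.5940


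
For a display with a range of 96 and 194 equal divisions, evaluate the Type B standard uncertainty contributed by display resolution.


resolution = range / divisions
resolution = 96 / 194 = 0.49484536
u_res = resolution / (2*sqrt(3))
u_res = 0.49484536 / 3.4641016
u_res = 0.1428

0.1428


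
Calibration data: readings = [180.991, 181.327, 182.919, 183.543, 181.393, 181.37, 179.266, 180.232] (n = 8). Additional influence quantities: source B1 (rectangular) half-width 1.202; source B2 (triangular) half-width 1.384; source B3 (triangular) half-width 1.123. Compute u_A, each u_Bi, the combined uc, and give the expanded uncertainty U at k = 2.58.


mean = (180.991 + 181.327 + 182.919 + 183.543 + 181.393 + 181.37 + 179.266 + 180.232) / 8 = 181.380125
s = sqrt(sum((x - mean)^2)/(n-1)) = 1.3621616
u_A = s / sqrt(n) = 1.3621616 / sqrt(8) = 0.48159685
u_B1 = 1.202 / sqrt(3) = 0.69397502
u_B2 = 1.384 / sqrt(6) = 0.56501563
u_B3 = 1.123 / sqrt(6) = 0.45846283
uc = sqrt(0.48159685^2 + 0.69397502^2 + 0.56501563^2 + 0.45846283^2) = 1.1148846
U = k * uc = 2.58 * 1.1148846
U = 2.8764

2.8764


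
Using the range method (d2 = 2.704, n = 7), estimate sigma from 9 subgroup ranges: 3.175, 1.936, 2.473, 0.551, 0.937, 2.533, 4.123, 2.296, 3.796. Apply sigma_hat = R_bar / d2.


R_bar = (3.175 + 1.936 + 2.473 + 0.551 + 0.937 + 2.533 + 4.123 + 2.296 + 3.796) / 9
R_bar = 21.82 / 9 = 2.4244444
sigma_hat = R_bar / d2 = 2.4244444 / 2.704 = 0.8966

0.8966


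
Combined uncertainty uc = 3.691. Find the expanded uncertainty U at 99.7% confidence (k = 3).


U = k * uc
U = 3 * 3.691
U = 11.0730

11.0730


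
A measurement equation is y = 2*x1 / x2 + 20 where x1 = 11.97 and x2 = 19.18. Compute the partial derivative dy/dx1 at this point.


y = 2*x1 / x2 + 20
dy/dx1 = 2/x2
Evaluate at x2 = 19.18: c1 = 2 / 19.18
c1 = 0.1043

0.1043


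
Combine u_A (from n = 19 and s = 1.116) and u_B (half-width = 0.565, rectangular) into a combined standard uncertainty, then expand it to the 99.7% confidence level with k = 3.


u_A = s / sqrt(n) = 1.116 / sqrt(19) = 0.25602796
u_B = half_width / sqrt(3) = 0.565 / sqrt(3) = 0.3262029
uc = sqrt(u_A^2 + u_B^2) = sqrt(0.25602796^2 + 0.3262029^2) = 0.41467897
U = k * uc = 3 * 0.41467897
U = 1.2440

1.2440


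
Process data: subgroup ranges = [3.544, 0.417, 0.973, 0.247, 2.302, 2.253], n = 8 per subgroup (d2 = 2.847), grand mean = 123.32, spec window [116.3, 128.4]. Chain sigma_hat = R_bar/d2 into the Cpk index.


R_bar = (3.544 + 0.417 + 0.973 + 0.247 + 2.302 + 2.253) / 6 = 1.6226667
sigma = R_bar / d2 = 1.6226667 / 2.847 = 0.56995669
Cp = (USL - LSL)/(6*sigma) = (128.4 - 116.3)/(6*0.56995669) = 3.5383
Cpu = (128.4 - 123.32)/(3*0.56995669) = 2.9710
Cpl = (123.32 - 116.3)/(3*0.56995669) = 4.1056
Cpk = min(Cpu, Cpl) = 2.9710

2.9710


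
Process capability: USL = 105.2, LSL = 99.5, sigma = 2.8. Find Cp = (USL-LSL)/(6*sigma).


Cp = (USL - LSL) / (6 * sigma)
= (105.2 - 99.5) / (6 * 2.8)
= 5.7000 / 16.8000
= 0.3393

0.3393


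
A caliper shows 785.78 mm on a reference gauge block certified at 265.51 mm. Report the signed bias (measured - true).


Systematic error = measured - true
= 785.78 - 265.51
= 520.2700

520.2700


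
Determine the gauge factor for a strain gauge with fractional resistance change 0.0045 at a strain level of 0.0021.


GF = (dR/R) / epsilon
= 0.0045 / 0.0021
= 2.1429

2.1429


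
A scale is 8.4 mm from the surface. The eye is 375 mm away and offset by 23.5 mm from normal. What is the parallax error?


error = h * offset / d
= 8.4 * 23.5 / 375
= 0.5264

0.5264


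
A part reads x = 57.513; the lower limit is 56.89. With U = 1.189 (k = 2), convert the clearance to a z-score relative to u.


u = U / k = 1.189 / 2 = 0.5945
margin = |LSL - x| = |56.89 - 57.513| = 0.623
z = margin / u = 0.623 / 0.5945
z = 1.0479

1.0479


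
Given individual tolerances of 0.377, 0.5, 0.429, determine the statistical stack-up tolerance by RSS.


RSS = sqrt(0.377^2 + 0.5^2 + 0.429^2)
= sqrt(0.57617)
= 0.7591

0.7591


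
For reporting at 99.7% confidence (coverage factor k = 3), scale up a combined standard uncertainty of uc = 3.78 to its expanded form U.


U = k * uc
U = 3 * 3.78
U = 11.3400

11.3400


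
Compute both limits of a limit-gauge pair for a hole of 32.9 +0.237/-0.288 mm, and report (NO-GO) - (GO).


GO = nominal - lower_tol (smallest hole = maximum material condition)
GO = 32.9 - 0.288 = 32.612
NO-GO = nominal + upper_tol (largest hole = least material condition)
NO-GO = 32.9 + 0.237 = 33.137
spread = NO-GO - GO = 33.137 - 32.612 = 0.5250

0.5250


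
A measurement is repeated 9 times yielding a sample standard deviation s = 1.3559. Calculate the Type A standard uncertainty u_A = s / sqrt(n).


u_A = s / sqrt(n)
u_A = 1.3559 / sqrt(9)
u_A = 1.3559 / 3
u_A = 0.4520

0.4520


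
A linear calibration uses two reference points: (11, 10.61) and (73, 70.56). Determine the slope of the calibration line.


slope = (y2 - y1) / (x2 - x1)
= (70.56 - 10.61) / (73 - 11)
= 59.9500 / 62
= 0.9669

0.9669


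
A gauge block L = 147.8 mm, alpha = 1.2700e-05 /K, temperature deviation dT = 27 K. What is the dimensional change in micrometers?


dL = L * alpha * dT
= 147.8 * 1.2700e-05 * 27
= 0.0506806 mm
dL_um = 0.0506806 * 1000 = 50.6806 um

50.6806


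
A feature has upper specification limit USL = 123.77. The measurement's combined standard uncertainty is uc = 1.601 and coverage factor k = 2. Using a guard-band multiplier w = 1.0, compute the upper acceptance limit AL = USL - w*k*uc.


U = k * uc = 2 * 1.601 = 3.202
guard band g = w * U = 1.0 * 3.202 = 3.202
AL = USL - g = 123.77 - 3.202
AL = 120.5680

120.5680


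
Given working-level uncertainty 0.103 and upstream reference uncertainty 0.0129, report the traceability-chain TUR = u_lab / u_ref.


TUR = u_lab / u_ref
= 0.103 / 0.0129
= 7.9845

7.9845


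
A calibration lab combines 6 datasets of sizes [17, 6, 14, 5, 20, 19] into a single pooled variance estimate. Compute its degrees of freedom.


nu = sum_i (n_i - 1)
nu = ((17 - 1) + (6 - 1) + (14 - 1) + (5 - 1) + (20 - 1) + (19 - 1))
nu = 16 + 5 + 13 + 4 + 19 + 18
nu = 75

75


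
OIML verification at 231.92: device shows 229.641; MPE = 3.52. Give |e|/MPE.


e = indication - reference = 229.641 - 231.92 = -2.2790
|e| = 2.2790
ratio = |e| / MPE = 2.2790 / 3.52
ratio = 0.6474

0.6474


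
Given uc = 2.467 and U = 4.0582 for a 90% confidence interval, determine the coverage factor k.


k = U / uc
k = 4.0582 / 2.467
k = 1.645

1.645


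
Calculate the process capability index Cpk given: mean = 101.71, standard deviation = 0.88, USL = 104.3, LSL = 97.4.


Cpu = (USL - mean) / (3*sigma) = (104.3 - 101.71) / (3*0.88) = 0.9811
Cpl = (mean - LSL) / (3*sigma) = (101.71 - 97.4) / (3*0.88) = 1.6326
Cpk = min(Cpu, Cpl) = 0.9811

0.9811


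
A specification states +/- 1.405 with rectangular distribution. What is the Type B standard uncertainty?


u_B = half_width / sqrt(3)
u_B = 1.405 / 1.7320508
u_B = 0.8112

0.8112


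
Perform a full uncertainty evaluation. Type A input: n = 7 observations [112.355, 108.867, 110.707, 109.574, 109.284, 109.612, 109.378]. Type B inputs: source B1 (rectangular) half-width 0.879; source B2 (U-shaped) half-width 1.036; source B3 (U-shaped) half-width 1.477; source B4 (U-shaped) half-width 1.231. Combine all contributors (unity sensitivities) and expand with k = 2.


mean = (112.355 + 108.867 + 110.707 + 109.574 + 109.284 + 109.612 + 109.378) / 7 = 109.9681429
s = sqrt(sum((x - mean)^2)/(n-1)) = 1.1940142
u_A = s / sqrt(n) = 1.1940142 / sqrt(7) = 0.45129495
u_B1 = 0.879 / sqrt(3) = 0.50749089
u_B2 = 1.036 / sqrt(2) = 0.73256263
u_B3 = 1.477 / sqrt(2) = 1.0443967
u_B4 = 1.231 / sqrt(2) = 0.87044845
uc = sqrt(0.45129495^2 + 0.50749089^2 + 0.73256263^2 + 1.0443967^2 + 0.87044845^2) = 1.6871002
U = k * uc = 2 * 1.6871002
U = 3.3742

3.3742


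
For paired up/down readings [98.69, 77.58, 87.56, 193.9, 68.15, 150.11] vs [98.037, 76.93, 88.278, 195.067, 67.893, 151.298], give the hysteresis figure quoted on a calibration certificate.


|98.69 - 98.037| = 0.6530
|77.58 - 76.93| = 0.6500
|87.56 - 88.278| = 0.7180
|193.9 - 195.067| = 1.1670
|68.15 - 67.893| = 0.2570
|150.11 - 151.298| = 1.1880
hysteresis = max(diffs) = 1.1880

1.1880


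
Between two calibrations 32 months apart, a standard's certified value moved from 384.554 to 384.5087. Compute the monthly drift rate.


rate = (v2 - v1) / months
= (384.5087 - 384.554) / 32
= -0.0453 / 32
= -0.0014

-0.0014


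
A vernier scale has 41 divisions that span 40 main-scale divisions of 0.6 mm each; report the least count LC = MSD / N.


LC = MSD / n_div
= 0.6 / 41
= 0.0146

0.0146


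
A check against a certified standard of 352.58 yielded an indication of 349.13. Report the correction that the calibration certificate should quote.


Correction = standard - reading
= 352.58 - 349.13
= 3.4500

3.4500


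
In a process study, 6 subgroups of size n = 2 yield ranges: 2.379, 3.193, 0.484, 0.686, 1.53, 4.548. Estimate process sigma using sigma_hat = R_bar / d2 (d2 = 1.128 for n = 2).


R_bar = (2.379 + 3.193 + 0.484 + 0.686 + 1.53 + 4.548) / 6
R_bar = 12.82 / 6 = 2.1366667
sigma_hat = R_bar / d2 = 2.1366667 / 1.128 = 1.8942

1.8942


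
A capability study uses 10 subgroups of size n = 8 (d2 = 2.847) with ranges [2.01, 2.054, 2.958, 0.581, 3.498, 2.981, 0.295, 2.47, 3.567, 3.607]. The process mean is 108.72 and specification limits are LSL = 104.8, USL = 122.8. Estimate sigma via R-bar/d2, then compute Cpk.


R_bar = (2.01 + 2.054 + 2.958 + 0.581 + 3.498 + 2.981 + 0.295 + 2.47 + 3.567 + 3.607) / 10 = 2.4021
sigma = R_bar / d2 = 2.4021 / 2.847 = 0.84373024
Cp = (USL - LSL)/(6*sigma) = (122.8 - 104.8)/(6*0.84373024) = 3.5556
Cpu = (122.8 - 108.72)/(3*0.84373024) = 5.5626
Cpl = (108.72 - 104.8)/(3*0.84373024) = 1.5487
Cpk = min(Cpu, Cpl) = 1.5487

1.5487


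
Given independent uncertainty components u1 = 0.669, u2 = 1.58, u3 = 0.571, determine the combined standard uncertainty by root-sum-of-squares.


uc = sqrt(0.669^2 + 1.58^2 + 0.571^2)
uc = sqrt(3.270002)
uc = 1.8083

1.8083


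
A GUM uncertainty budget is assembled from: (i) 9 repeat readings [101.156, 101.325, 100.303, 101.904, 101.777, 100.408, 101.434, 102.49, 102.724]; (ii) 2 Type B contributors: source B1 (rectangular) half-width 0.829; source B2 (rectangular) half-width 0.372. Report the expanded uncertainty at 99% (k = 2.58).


mean = (101.156 + 101.325 + 100.303 + 101.904 + 101.777 + 100.408 + 101.434 + 102.49 + 102.724) / 9 = 101.5023333
s = sqrt(sum((x - mean)^2)/(n-1)) = 0.82891209
u_A = s / sqrt(n) = 0.82891209 / sqrt(9) = 0.27630403
u_B1 = 0.829 / sqrt(3) = 0.47862337
u_B2 = 0.372 / sqrt(3) = 0.2147743
uc = sqrt(0.27630403^2 + 0.47862337^2 + 0.2147743^2) = 0.59291842
U = k * uc = 2.58 * 0.59291842
U = 1.5297

1.5297


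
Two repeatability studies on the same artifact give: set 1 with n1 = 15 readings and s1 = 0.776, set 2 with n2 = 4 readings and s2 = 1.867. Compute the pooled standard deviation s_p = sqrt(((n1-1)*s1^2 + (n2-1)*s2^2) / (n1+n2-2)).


s_p = sqrt(((n1-1)*s1^2 + (n2-1)*s2^2) / (n1+n2-2))
numerator = (15-1)*0.776^2 + (4-1)*1.867^2 = 8.430464 + 10.457067 = 18.887531
denominator = 15 + 4 - 2 = 17
s_p^2 = 18.887531 / 17 = 1.1110312
s_p = sqrt(1.1110312) = 1.0541

1.0541


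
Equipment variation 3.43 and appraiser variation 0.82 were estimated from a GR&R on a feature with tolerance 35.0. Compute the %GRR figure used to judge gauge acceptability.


GRR = sqrt(EV^2 + AV^2) = sqrt(3.43^2 + 0.82^2) = 3.5266556
%GRR = GRR / tol * 100 = 3.5266556 / 35.0 * 100
%GRR = 10.0762

10.0762


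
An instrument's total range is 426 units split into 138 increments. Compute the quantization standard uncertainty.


resolution = range / divisions
resolution = 426 / 138 = 3.0869565
u_res = resolution / (2*sqrt(3))
u_res = 3.0869565 / 3.4641016
u_res = 0.8911

0.8911


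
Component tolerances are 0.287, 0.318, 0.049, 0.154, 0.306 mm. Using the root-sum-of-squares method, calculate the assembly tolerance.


RSS = sqrt(0.287^2 + 0.318^2 + 0.049^2 + 0.154^2 + 0.306^2)
= sqrt(0.303246)
= 0.5507

0.5507


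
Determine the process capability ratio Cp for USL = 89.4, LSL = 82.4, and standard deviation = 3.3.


Cp = (USL - LSL) / (6 * sigma)
= (89.4 - 82.4) / (6 * 3.3)
= 7.0000 / 19.8000
= 0.3535

0.3535


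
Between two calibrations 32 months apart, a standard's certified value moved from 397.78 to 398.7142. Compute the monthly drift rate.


rate = (v2 - v1) / months
= (398.7142 - 397.78) / 32
= 0.9342 / 32
= 0.0292

0.0292


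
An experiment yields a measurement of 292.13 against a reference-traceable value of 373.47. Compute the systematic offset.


Systematic error = measured - true
= 292.13 - 373.47
= -81.3400

-81.3400


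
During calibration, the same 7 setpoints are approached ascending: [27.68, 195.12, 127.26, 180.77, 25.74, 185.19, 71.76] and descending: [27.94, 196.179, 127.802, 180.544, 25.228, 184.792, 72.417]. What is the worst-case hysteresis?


|27.68 - 27.94| = 0.2600
|195.12 - 196.179| = 1.0590
|127.26 - 127.802| = 0.5420
|180.77 - 180.544| = 0.2260
|25.74 - 25.228| = 0.5120
|185.19 - 184.792| = 0.3980
|71.76 - 72.417| = 0.6570
hysteresis = max(diffs) = 1.0590

1.0590


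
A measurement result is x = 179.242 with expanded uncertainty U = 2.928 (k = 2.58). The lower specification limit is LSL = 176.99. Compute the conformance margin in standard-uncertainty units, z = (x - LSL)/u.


u = U / k = 2.928 / 2.58 = 1.1348837
margin = |LSL - x| = |176.99 - 179.242| = 2.252
z = margin / u = 2.252 / 1.1348837
z = 1.9843

1.9843


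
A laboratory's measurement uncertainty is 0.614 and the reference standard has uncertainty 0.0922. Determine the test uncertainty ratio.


TUR = u_lab / u_ref
= 0.614 / 0.0922
= 6.6594

6.6594


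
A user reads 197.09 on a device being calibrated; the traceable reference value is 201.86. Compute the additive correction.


Correction = standard - reading
= 201.86 - 197.09
= 4.7700

4.7700


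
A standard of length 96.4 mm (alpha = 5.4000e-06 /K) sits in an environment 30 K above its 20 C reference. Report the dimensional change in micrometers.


dL = L * alpha * dT
= 96.4 * 5.4000e-06 * 30
= 0.0156168 mm
dL_um = 0.0156168 * 1000 = 15.6168 um

15.6168


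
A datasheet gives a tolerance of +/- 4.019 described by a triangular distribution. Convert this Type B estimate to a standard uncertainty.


u_B = half_width / sqrt(6)
u_B = 4.019 / 2.4494897
u_B = 1.6407

1.6407


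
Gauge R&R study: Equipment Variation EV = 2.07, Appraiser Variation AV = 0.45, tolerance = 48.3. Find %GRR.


GRR = sqrt(EV^2 + AV^2) = sqrt(2.07^2 + 0.45^2) = 2.1183484
%GRR = GRR / tol * 100 = 2.1183484 / 48.3 * 100
%GRR = 4.3858

4.3858


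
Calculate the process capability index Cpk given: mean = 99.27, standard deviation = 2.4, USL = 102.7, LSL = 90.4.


Cpu = (USL - mean) / (3*sigma) = (102.7 - 99.27) / (3*2.4) = 0.4764
Cpl = (mean - LSL) / (3*sigma) = (99.27 - 90.4) / (3*2.4) = 1.2319
Cpk = min(Cpu, Cpl) = 0.4764

0.4764


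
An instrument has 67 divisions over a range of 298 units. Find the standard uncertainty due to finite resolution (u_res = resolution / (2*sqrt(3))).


resolution = range / divisions
resolution = 298 / 67 = 4.4477612
u_res = resolution / (2*sqrt(3))
u_res = 4.4477612 / 3.4641016
u_res = 1.2840

1.2840


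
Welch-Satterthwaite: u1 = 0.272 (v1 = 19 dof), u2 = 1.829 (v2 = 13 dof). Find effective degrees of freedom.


uc = sqrt(u1^2 + u2^2) = sqrt(0.272^2 + 1.829^2) = 1.8491147
v_eff = uc^4 / (u1^4/v1 + u2^4/v2)
= 1.8491147^4 / (0.272^4/19 + 1.829^4/13)
= 11.691101 / 0.86110634
v_eff = 13.5768

13.5768
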